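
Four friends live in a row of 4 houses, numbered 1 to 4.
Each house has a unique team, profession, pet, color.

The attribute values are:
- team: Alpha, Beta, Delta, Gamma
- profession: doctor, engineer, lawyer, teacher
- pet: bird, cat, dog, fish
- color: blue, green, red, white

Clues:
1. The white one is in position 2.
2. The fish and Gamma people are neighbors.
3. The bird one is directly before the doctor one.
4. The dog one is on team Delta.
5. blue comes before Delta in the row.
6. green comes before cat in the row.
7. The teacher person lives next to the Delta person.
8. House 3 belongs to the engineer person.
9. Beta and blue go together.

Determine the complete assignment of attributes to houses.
Solution:

House | Team | Profession | Pet | Color
---------------------------------------
  1   | Beta | teacher | bird | blue
  2   | Delta | doctor | dog | white
  3   | Alpha | engineer | fish | green
  4   | Gamma | lawyer | cat | red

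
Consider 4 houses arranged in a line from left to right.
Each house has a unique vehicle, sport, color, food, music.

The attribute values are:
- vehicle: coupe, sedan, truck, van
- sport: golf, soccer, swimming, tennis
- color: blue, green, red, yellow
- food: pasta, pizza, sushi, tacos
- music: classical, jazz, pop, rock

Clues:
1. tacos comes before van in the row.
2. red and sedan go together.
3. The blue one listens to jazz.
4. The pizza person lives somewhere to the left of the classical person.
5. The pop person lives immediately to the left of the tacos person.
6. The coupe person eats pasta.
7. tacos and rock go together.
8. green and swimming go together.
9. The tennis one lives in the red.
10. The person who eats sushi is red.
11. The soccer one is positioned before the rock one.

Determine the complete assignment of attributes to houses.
Solution:

House | Vehicle | Sport | Color | Food | Music
----------------------------------------------
  1   | coupe | soccer | yellow | pasta | pop
  2   | truck | swimming | green | tacos | rock
  3   | van | golf | blue | pizza | jazz
  4   | sedan | tennis | red | sushi | classical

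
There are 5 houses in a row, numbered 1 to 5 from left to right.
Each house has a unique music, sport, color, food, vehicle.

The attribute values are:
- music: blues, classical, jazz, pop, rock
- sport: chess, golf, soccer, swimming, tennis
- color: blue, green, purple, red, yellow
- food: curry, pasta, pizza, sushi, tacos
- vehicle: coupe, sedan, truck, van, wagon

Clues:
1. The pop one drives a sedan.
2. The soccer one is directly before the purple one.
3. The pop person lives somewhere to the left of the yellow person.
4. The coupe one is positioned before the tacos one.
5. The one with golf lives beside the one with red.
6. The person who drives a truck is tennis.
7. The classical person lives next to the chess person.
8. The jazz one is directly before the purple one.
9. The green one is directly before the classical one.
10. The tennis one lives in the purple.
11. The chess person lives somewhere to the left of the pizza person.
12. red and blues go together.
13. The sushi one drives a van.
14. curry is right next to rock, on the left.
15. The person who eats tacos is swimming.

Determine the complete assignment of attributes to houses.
Solution:

House | Music | Sport | Color | Food | Vehicle
----------------------------------------------
  1   | jazz | soccer | green | sushi | van
  2   | classical | tennis | purple | pasta | truck
  3   | pop | chess | blue | curry | sedan
  4   | rock | golf | yellow | pizza | coupe
  5   | blues | swimming | red | tacos | wagon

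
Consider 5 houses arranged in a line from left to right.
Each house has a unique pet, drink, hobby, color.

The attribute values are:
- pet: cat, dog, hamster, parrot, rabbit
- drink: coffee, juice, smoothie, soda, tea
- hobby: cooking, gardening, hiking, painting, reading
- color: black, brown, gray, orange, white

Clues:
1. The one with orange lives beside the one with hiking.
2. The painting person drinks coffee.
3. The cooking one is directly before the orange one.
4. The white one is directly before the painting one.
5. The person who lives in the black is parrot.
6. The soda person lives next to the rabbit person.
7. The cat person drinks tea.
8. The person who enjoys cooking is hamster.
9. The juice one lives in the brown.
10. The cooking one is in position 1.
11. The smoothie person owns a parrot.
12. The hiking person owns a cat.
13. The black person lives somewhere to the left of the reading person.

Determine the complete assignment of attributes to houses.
Solution:

House | Pet | Drink | Hobby | Color
-----------------------------------
  1   | hamster | soda | cooking | white
  2   | rabbit | coffee | painting | orange
  3   | cat | tea | hiking | gray
  4   | parrot | smoothie | gardening | black
  5   | dog | juice | reading | brown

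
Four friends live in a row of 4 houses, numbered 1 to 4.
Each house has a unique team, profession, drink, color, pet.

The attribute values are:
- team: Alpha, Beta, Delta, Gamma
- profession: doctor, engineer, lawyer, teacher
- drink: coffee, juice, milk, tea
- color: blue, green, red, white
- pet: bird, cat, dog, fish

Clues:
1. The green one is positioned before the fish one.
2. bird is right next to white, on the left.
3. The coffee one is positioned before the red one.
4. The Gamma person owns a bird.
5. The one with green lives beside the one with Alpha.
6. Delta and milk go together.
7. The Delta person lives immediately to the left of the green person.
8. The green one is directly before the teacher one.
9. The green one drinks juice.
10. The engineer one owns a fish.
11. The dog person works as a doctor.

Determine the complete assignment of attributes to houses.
Solution:

House | Team | Profession | Drink | Color | Pet
-----------------------------------------------
  1   | Delta | doctor | milk | blue | dog
  2   | Gamma | lawyer | juice | green | bird
  3   | Alpha | teacher | coffee | white | cat
  4   | Beta | engineer | tea | red | fish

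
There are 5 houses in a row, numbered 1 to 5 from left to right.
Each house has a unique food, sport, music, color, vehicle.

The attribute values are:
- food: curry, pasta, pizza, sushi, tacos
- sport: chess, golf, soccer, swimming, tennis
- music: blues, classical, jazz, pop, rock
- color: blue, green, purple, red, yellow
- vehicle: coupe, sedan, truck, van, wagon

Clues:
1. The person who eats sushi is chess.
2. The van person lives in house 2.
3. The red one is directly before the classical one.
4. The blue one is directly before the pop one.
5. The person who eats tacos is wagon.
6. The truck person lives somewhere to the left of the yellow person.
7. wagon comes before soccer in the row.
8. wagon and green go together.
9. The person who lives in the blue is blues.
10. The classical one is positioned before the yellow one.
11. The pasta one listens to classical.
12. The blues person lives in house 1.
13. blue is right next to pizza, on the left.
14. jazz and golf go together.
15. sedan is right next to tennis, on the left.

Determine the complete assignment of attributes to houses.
Solution:

House | Food | Sport | Music | Color | Vehicle
----------------------------------------------
  1   | sushi | chess | blues | blue | sedan
  2   | pizza | tennis | pop | red | van
  3   | pasta | swimming | classical | purple | truck
  4   | tacos | golf | jazz | green | wagon
  5   | curry | soccer | rock | yellow | coupe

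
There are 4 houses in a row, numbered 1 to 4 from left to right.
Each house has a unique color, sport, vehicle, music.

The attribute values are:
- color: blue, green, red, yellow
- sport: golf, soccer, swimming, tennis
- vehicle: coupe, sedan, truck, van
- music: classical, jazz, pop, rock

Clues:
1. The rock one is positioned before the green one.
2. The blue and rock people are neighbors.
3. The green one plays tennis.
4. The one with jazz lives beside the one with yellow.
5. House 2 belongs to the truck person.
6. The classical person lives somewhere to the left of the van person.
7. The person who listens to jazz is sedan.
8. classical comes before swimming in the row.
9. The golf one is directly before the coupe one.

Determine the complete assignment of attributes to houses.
Solution:

House | Color | Sport | Vehicle | Music
---------------------------------------
  1   | blue | soccer | sedan | jazz
  2   | yellow | golf | truck | rock
  3   | green | tennis | coupe | classical
  4   | red | swimming | van | pop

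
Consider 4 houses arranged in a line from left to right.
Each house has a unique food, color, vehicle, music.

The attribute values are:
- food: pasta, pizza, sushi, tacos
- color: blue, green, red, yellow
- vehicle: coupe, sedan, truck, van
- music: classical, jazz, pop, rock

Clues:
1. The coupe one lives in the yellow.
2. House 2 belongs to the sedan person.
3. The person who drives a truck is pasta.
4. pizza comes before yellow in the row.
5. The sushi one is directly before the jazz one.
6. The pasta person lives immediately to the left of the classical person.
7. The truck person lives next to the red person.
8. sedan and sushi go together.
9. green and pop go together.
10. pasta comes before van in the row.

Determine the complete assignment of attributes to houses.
Solution:

House | Food | Color | Vehicle | Music
--------------------------------------
  1   | pasta | green | truck | pop
  2   | sushi | red | sedan | classical
  3   | pizza | blue | van | jazz
  4   | tacos | yellow | coupe | rock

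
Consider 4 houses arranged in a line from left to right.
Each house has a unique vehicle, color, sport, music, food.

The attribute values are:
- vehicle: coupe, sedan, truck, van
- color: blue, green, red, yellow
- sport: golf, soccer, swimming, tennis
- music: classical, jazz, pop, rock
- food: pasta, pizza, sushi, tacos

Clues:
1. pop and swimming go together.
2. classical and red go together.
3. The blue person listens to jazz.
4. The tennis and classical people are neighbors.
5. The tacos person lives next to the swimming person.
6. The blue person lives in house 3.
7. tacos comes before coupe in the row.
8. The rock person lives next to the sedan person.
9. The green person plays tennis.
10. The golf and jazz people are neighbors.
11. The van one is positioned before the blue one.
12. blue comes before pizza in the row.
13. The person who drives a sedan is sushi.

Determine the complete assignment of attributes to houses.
Solution:

House | Vehicle | Color | Sport | Music | Food
----------------------------------------------
  1   | van | green | tennis | rock | pasta
  2   | sedan | red | golf | classical | sushi
  3   | truck | blue | soccer | jazz | tacos
  4   | coupe | yellow | swimming | pop | pizza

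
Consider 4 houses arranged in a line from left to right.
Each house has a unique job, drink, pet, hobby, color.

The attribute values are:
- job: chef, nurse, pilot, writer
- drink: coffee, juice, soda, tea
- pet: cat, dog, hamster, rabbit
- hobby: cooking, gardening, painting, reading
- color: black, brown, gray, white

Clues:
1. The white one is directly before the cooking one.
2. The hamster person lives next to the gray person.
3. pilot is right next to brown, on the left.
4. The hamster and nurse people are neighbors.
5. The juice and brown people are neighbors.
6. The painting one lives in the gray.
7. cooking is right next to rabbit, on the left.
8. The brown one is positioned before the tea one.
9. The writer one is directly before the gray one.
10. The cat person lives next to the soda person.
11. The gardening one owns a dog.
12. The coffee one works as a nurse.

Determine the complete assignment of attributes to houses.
Solution:

House | Job | Drink | Pet | Hobby | Color
-----------------------------------------
  1   | pilot | juice | cat | reading | white
  2   | writer | soda | hamster | cooking | brown
  3   | nurse | coffee | rabbit | painting | gray
  4   | chef | tea | dog | gardening | black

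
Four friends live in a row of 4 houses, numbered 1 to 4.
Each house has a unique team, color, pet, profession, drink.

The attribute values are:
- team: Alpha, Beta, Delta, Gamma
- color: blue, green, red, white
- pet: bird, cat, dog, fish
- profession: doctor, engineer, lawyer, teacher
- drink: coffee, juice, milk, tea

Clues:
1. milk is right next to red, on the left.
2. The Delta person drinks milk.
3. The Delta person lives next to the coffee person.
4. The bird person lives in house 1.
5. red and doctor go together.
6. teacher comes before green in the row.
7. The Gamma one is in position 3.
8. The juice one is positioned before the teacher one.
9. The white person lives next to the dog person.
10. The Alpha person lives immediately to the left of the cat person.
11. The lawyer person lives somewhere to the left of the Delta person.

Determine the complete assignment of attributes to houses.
Solution:

House | Team | Color | Pet | Profession | Drink
-----------------------------------------------
  1   | Alpha | blue | bird | lawyer | juice
  2   | Delta | white | cat | teacher | milk
  3   | Gamma | red | dog | doctor | coffee
  4   | Beta | green | fish | engineer | tea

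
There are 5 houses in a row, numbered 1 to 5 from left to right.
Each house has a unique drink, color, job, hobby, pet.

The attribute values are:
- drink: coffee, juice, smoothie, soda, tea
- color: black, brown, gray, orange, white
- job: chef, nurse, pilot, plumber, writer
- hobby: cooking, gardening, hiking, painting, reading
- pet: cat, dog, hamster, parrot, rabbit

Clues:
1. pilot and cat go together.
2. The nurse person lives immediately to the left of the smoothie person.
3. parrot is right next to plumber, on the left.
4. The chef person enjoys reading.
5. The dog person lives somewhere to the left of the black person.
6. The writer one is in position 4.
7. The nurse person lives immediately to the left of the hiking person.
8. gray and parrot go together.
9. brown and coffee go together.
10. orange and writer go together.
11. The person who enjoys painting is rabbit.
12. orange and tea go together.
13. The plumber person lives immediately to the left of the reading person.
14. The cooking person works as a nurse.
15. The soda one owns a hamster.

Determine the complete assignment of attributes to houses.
Solution:

House | Drink | Color | Job | Hobby | Pet
-----------------------------------------
  1   | juice | gray | nurse | cooking | parrot
  2   | smoothie | white | plumber | hiking | dog
  3   | soda | black | chef | reading | hamster
  4   | tea | orange | writer | painting | rabbit
  5   | coffee | brown | pilot | gardening | cat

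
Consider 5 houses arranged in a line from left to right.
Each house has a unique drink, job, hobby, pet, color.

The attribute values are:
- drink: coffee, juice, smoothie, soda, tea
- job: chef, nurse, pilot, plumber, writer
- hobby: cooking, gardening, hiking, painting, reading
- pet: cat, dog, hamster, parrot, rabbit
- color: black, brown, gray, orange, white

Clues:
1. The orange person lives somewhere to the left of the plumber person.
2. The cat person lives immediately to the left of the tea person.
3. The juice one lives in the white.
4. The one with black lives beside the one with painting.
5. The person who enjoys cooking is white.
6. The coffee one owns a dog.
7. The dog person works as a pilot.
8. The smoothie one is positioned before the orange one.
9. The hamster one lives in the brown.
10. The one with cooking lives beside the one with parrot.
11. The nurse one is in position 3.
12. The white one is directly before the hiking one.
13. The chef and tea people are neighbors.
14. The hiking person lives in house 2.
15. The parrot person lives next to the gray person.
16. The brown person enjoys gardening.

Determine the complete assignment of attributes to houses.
Solution:

House | Drink | Job | Hobby | Pet | Color
-----------------------------------------
  1   | juice | chef | cooking | cat | white
  2   | tea | writer | hiking | parrot | black
  3   | smoothie | nurse | painting | rabbit | gray
  4   | coffee | pilot | reading | dog | orange
  5   | soda | plumber | gardening | hamster | brown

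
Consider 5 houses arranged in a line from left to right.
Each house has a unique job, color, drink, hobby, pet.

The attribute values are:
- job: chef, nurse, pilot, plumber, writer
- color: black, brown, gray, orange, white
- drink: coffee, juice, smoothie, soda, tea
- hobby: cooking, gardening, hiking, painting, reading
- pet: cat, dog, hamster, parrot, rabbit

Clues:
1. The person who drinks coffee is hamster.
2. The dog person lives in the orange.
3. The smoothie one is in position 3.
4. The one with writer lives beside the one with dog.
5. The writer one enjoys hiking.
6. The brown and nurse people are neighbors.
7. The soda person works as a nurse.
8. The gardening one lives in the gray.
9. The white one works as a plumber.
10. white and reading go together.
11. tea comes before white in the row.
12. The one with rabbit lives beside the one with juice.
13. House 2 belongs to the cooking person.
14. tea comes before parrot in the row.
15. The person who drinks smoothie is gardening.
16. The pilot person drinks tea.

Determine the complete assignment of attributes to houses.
Solution:

House | Job | Color | Drink | Hobby | Pet
-----------------------------------------
  1   | writer | brown | coffee | hiking | hamster
  2   | nurse | orange | soda | cooking | dog
  3   | chef | gray | smoothie | gardening | cat
  4   | pilot | black | tea | painting | rabbit
  5   | plumber | white | juice | reading | parrot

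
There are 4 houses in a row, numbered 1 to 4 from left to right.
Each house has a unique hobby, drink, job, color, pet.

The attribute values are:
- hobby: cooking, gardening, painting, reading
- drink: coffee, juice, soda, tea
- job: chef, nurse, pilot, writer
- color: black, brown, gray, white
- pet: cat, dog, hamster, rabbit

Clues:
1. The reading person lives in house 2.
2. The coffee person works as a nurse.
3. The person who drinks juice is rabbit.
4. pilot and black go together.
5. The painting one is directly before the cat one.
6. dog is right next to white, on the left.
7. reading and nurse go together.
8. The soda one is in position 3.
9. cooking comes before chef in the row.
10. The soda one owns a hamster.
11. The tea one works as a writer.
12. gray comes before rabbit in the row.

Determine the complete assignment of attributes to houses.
Solution:

House | Hobby | Drink | Job | Color | Pet
-----------------------------------------
  1   | painting | tea | writer | gray | dog
  2   | reading | coffee | nurse | white | cat
  3   | cooking | soda | pilot | black | hamster
  4   | gardening | juice | chef | brown | rabbit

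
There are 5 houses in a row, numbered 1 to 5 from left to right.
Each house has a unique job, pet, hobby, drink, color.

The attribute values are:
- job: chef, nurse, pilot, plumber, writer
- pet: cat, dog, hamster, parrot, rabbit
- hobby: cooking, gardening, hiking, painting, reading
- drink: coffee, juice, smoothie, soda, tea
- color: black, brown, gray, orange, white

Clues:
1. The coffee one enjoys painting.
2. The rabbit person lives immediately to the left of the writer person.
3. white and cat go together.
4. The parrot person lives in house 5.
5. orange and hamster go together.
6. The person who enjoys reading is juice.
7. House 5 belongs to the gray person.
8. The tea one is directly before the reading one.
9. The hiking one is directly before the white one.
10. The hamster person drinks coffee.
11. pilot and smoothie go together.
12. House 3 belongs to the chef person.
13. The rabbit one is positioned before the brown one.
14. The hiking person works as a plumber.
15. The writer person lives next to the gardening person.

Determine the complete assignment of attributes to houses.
Solution:

House | Job | Pet | Hobby | Drink | Color
-----------------------------------------
  1   | plumber | rabbit | hiking | tea | black
  2   | writer | cat | reading | juice | white
  3   | chef | dog | gardening | soda | brown
  4   | nurse | hamster | painting | coffee | orange
  5   | pilot | parrot | cooking | smoothie | gray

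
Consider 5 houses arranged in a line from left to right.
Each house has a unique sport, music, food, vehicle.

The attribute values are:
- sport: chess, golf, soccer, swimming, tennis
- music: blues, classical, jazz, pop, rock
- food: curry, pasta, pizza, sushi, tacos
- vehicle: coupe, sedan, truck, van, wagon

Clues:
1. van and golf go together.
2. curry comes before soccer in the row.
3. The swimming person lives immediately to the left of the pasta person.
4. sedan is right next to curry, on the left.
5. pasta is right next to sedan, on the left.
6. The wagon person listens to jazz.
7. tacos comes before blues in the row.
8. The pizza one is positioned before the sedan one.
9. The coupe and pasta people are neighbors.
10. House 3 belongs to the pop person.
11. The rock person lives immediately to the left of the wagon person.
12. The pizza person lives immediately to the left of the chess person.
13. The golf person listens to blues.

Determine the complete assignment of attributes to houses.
Solution:

House | Sport | Music | Food | Vehicle
--------------------------------------
  1   | swimming | rock | pizza | coupe
  2   | chess | jazz | pasta | wagon
  3   | tennis | pop | tacos | sedan
  4   | golf | blues | curry | van
  5   | soccer | classical | sushi | truck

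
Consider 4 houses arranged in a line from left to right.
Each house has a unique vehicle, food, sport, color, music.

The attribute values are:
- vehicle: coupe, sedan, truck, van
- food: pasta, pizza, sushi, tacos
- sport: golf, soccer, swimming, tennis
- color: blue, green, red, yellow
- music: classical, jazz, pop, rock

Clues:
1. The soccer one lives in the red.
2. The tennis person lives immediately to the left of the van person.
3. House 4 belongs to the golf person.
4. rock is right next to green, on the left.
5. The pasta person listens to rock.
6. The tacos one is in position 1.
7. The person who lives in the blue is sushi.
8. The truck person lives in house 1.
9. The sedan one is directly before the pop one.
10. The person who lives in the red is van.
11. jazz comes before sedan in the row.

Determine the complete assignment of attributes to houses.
Solution:

House | Vehicle | Food | Sport | Color | Music
----------------------------------------------
  1   | truck | tacos | tennis | yellow | jazz
  2   | van | pasta | soccer | red | rock
  3   | sedan | pizza | swimming | green | classical
  4   | coupe | sushi | golf | blue | pop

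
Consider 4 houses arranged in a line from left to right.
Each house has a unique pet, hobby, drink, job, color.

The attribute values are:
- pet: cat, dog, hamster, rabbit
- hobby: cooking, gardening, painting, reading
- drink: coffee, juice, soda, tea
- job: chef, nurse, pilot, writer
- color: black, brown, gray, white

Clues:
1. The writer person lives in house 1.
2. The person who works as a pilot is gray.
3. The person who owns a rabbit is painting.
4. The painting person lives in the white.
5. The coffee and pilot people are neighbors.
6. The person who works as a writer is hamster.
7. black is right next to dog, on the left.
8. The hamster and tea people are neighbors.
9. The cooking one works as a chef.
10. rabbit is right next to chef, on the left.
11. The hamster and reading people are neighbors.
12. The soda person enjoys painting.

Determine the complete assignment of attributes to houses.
Solution:

House | Pet | Hobby | Drink | Job | Color
-----------------------------------------
  1   | hamster | gardening | coffee | writer | black
  2   | dog | reading | tea | pilot | gray
  3   | rabbit | painting | soda | nurse | white
  4   | cat | cooking | juice | chef | brown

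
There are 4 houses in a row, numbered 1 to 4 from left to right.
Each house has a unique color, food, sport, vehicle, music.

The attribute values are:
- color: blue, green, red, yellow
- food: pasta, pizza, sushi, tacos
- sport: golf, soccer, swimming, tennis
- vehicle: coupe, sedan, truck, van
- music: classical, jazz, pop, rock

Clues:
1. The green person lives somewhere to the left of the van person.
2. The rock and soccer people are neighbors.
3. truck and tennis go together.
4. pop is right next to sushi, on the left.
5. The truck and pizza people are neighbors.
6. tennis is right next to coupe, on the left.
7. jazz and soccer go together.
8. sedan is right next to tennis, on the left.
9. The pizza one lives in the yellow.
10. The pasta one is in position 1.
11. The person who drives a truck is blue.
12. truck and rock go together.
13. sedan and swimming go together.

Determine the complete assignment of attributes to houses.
Solution:

House | Color | Food | Sport | Vehicle | Music
----------------------------------------------
  1   | green | pasta | swimming | sedan | pop
  2   | blue | sushi | tennis | truck | rock
  3   | yellow | pizza | soccer | coupe | jazz
  4   | red | tacos | golf | van | classical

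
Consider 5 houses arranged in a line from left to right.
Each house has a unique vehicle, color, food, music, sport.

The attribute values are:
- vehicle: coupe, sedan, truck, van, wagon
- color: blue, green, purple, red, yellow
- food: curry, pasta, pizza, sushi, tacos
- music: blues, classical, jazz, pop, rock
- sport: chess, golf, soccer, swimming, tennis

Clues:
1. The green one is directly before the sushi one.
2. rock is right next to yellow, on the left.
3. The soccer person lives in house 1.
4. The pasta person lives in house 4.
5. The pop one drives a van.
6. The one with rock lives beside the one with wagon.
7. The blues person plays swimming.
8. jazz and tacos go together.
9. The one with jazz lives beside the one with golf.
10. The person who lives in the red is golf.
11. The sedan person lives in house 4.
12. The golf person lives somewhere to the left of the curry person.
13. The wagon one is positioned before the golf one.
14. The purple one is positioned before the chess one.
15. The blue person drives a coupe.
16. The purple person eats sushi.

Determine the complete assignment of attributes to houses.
Solution:

House | Vehicle | Color | Food | Music | Sport
----------------------------------------------
  1   | van | green | pizza | pop | soccer
  2   | truck | purple | sushi | rock | tennis
  3   | wagon | yellow | tacos | jazz | chess
  4   | sedan | red | pasta | classical | golf
  5   | coupe | blue | curry | blues | swimming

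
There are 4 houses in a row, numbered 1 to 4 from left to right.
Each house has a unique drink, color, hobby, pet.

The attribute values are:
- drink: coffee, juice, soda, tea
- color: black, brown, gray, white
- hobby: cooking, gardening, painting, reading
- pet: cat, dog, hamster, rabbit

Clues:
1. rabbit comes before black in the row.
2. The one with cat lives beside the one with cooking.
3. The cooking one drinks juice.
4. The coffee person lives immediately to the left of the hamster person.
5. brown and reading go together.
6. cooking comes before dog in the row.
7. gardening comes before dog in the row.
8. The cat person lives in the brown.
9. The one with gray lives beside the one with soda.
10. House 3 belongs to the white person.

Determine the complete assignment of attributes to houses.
Solution:

House | Drink | Color | Hobby | Pet
-----------------------------------
  1   | coffee | brown | reading | cat
  2   | juice | gray | cooking | hamster
  3   | soda | white | gardening | rabbit
  4   | tea | black | painting | dog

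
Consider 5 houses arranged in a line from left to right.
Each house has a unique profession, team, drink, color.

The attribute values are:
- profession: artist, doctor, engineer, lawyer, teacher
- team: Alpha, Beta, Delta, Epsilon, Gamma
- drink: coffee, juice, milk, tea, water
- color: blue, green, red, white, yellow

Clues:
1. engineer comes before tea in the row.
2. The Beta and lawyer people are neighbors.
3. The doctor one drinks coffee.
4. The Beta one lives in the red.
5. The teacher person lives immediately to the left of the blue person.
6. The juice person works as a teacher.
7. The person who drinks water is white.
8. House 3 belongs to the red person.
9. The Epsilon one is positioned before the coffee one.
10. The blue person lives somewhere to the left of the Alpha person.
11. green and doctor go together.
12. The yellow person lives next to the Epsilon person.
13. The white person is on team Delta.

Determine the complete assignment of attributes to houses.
Solution:

House | Profession | Team | Drink | Color
-----------------------------------------
  1   | teacher | Gamma | juice | yellow
  2   | engineer | Epsilon | milk | blue
  3   | artist | Beta | tea | red
  4   | lawyer | Delta | water | white
  5   | doctor | Alpha | coffee | green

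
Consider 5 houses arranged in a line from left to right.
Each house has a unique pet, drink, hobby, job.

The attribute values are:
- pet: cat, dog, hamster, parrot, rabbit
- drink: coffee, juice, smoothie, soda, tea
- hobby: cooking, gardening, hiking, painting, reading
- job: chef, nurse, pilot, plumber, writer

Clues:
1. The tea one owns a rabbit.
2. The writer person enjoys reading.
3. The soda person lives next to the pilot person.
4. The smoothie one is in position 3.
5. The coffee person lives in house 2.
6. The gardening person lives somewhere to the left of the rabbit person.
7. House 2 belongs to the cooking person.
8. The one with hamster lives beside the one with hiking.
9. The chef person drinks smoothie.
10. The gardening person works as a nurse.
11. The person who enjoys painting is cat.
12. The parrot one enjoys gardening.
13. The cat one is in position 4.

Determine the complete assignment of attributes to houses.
Solution:

House | Pet | Drink | Hobby | Job
---------------------------------
  1   | parrot | soda | gardening | nurse
  2   | hamster | coffee | cooking | pilot
  3   | dog | smoothie | hiking | chef
  4   | cat | juice | painting | plumber
  5   | rabbit | tea | reading | writer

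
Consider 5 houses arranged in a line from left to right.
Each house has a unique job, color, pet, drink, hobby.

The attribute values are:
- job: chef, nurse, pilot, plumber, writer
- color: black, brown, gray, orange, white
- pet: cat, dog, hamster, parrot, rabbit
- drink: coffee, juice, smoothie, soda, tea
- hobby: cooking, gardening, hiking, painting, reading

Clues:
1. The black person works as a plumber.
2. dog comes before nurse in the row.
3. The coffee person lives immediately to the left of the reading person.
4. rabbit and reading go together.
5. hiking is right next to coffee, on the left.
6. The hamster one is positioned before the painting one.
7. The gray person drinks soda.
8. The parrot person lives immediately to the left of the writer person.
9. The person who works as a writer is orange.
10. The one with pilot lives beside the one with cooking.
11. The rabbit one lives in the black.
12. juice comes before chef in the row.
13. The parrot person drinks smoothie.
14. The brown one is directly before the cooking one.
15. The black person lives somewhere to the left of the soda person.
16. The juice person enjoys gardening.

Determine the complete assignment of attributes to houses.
Solution:

House | Job | Color | Pet | Drink | Hobby
-----------------------------------------
  1   | pilot | brown | parrot | smoothie | hiking
  2   | writer | orange | dog | coffee | cooking
  3   | plumber | black | rabbit | tea | reading
  4   | nurse | white | hamster | juice | gardening
  5   | chef | gray | cat | soda | painting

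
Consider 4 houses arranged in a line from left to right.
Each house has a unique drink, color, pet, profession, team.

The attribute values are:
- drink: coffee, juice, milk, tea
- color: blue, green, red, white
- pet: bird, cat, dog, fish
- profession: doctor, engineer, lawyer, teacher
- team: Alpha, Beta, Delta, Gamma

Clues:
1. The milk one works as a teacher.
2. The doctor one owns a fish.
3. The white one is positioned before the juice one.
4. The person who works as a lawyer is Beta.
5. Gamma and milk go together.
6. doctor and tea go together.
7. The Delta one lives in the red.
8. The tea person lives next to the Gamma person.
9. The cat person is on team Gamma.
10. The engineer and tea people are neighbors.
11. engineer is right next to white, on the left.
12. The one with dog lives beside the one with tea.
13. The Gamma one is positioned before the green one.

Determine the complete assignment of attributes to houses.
Solution:

House | Drink | Color | Pet | Profession | Team
-----------------------------------------------
  1   | coffee | red | dog | engineer | Delta
  2   | tea | white | fish | doctor | Alpha
  3   | milk | blue | cat | teacher | Gamma
  4   | juice | green | bird | lawyer | Beta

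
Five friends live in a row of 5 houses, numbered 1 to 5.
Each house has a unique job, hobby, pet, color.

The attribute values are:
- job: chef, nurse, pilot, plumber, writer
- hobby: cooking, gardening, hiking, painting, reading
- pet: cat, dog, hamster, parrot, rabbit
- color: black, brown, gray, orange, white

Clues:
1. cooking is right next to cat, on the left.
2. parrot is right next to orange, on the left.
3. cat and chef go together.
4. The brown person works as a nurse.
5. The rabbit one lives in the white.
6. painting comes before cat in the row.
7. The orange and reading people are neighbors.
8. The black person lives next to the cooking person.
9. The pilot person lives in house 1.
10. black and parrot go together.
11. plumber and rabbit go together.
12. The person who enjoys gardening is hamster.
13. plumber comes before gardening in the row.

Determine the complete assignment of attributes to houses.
Solution:

House | Job | Hobby | Pet | Color
---------------------------------
  1   | pilot | painting | parrot | black
  2   | writer | cooking | dog | orange
  3   | chef | reading | cat | gray
  4   | plumber | hiking | rabbit | white
  5   | nurse | gardening | hamster | brown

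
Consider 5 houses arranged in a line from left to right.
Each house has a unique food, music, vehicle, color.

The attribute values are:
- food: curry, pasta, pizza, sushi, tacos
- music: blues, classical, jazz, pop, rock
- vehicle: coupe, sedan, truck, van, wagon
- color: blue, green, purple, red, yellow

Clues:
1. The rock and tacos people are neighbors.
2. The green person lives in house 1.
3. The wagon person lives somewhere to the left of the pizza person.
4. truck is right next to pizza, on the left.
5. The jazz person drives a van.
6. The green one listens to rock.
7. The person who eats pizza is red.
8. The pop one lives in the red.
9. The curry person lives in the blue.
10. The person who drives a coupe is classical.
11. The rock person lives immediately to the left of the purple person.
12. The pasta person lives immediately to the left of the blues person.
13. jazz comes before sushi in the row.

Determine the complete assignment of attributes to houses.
Solution:

House | Food | Music | Vehicle | Color
--------------------------------------
  1   | pasta | rock | wagon | green
  2   | tacos | blues | truck | purple
  3   | pizza | pop | sedan | red
  4   | curry | jazz | van | blue
  5   | sushi | classical | coupe | yellow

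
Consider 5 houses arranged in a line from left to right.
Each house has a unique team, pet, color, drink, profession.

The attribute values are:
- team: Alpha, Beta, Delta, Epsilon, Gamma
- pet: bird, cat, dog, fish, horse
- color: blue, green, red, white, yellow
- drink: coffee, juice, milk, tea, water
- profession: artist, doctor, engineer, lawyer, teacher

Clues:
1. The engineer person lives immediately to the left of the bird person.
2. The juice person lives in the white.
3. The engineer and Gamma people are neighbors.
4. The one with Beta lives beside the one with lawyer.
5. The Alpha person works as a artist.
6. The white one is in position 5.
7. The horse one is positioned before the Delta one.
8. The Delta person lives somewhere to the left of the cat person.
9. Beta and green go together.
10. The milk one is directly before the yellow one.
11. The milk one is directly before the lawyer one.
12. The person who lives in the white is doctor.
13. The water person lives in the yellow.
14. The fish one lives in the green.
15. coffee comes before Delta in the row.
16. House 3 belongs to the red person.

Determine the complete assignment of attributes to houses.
Solution:

House | Team | Pet | Color | Drink | Profession
-----------------------------------------------
  1   | Beta | fish | green | milk | engineer
  2   | Gamma | bird | yellow | water | lawyer
  3   | Alpha | horse | red | coffee | artist
  4   | Delta | dog | blue | tea | teacher
  5   | Epsilon | cat | white | juice | doctor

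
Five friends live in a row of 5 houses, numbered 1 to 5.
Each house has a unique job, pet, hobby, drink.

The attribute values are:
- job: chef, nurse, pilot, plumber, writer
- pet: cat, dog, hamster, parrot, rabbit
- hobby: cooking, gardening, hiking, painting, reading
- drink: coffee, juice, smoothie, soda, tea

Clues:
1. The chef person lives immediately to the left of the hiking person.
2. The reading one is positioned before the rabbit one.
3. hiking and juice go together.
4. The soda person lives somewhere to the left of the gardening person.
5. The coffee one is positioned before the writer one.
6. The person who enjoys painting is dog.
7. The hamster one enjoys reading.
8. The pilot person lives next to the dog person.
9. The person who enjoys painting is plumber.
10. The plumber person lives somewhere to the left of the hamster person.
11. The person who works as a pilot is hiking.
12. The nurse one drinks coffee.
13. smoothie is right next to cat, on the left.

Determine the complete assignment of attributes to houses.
Solution:

House | Job | Pet | Hobby | Drink
---------------------------------
  1   | chef | parrot | cooking | smoothie
  2   | pilot | cat | hiking | juice
  3   | plumber | dog | painting | soda
  4   | nurse | hamster | reading | coffee
  5   | writer | rabbit | gardening | tea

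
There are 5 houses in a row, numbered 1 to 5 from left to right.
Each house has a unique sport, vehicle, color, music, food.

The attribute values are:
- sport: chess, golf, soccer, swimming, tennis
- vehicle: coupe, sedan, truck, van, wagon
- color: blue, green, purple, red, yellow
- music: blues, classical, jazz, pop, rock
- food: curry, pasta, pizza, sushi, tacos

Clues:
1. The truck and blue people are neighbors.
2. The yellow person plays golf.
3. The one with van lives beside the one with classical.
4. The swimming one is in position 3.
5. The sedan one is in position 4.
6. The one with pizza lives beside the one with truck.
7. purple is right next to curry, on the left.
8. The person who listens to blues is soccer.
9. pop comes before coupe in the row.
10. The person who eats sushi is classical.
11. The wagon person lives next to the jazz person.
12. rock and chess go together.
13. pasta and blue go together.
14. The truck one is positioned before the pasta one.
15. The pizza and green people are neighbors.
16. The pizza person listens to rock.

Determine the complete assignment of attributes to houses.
Solution:

House | Sport | Vehicle | Color | Music | Food
----------------------------------------------
  1   | chess | wagon | purple | rock | pizza
  2   | tennis | truck | green | jazz | curry
  3   | swimming | van | blue | pop | pasta
  4   | golf | sedan | yellow | classical | sushi
  5   | soccer | coupe | red | blues | tacos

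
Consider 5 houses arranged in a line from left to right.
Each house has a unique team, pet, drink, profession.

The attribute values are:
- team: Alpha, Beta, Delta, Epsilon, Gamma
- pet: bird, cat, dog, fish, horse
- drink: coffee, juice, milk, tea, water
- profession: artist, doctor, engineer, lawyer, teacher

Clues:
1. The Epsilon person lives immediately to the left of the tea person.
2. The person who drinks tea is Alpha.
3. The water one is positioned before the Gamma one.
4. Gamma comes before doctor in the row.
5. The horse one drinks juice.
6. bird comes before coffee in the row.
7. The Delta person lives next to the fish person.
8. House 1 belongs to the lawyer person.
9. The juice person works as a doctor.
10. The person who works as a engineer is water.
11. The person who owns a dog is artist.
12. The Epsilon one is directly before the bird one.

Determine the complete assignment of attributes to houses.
Solution:

House | Team | Pet | Drink | Profession
---------------------------------------
  1   | Delta | cat | milk | lawyer
  2   | Epsilon | fish | water | engineer
  3   | Alpha | bird | tea | teacher
  4   | Gamma | dog | coffee | artist
  5   | Beta | horse | juice | doctor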